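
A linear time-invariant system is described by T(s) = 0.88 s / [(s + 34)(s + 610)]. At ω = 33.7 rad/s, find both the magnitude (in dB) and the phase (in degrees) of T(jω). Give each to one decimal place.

|T| = -59.9 dB, ∠T = 42.1 deg

|j33.7| = 33.7
|j33.7 + 34| = √(33.7² + 34²) = 47.87
|j33.7 + 610| = √(33.7² + 610²) = 610.9
|T(j33.7)| = 0.88 × 33.7 / (47.87 × 610.9) = 0.001014
20 log₁₀(0.001014) = -59.88 dB
∠(j33.7) = 90.00°
∠(j33.7 + 34) = arctan(33.7/34) = 44.75°
∠(j33.7 + 610) = arctan(33.7/610) = 3.16°
∠T(j33.7) = 90.00° − (44.75° + 3.16°) = 42.09°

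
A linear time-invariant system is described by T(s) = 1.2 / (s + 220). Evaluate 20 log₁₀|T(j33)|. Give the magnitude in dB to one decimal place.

|j33 + 220| = √(33² + 220²) = 222.5
|T(j33)| = 1.2 / 222.5 = 0.0053942
20 log₁₀(0.0053942) = -45.36 dB

-45.4 dB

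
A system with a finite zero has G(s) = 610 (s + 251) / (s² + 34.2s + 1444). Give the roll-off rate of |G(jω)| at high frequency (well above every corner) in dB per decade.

-20 dB/decade

With 1 zero and 2 poles, the high-frequency asymptotic slope is 20 × (1 − 2) = -20 dB/decade.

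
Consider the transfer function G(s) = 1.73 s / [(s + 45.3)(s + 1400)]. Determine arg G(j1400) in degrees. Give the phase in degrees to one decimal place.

-43.1°

∠(j1400) = 90.00°
∠(j1400 + 45.3) = arctan(1400/45.3) = 88.15°
∠(j1400 + 1400) = arctan(1400/1400) = 45.00°
∠G(j1400) = 90.00° − (88.15° + 45.00°) = -43.15°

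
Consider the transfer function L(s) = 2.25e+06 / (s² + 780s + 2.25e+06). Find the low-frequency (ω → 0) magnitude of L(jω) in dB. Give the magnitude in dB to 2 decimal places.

0.00 dB

L(0) = 2.25e+06 / 2.25e+06 = 1
20 log₁₀(1) = 0.000 dB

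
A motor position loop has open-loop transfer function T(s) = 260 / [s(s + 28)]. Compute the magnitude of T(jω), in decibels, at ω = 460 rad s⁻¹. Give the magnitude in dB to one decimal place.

-58.2 dB

|j460 + 28| = √(460² + 28²) = 460.9
|j460| = 460
|T(j460)| = 260 / (460.9 × 460) = 0.0012265
20 log₁₀(0.0012265) = -58.23 dB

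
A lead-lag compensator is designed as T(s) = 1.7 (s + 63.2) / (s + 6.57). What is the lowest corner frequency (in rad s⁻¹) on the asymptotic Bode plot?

Break frequencies occur at each pole and zero magnitude: 6.57 rad s⁻¹, 63.2 rad s⁻¹.
The lowest is 6.57 rad s⁻¹.

6.57 rad s⁻¹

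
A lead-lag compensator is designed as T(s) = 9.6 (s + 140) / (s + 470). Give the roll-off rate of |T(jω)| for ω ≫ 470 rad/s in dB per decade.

With 1 zero and 1 pole, the high-frequency asymptotic slope is 20 × (1 − 1) = 0 dB/decade.

0 dB/decade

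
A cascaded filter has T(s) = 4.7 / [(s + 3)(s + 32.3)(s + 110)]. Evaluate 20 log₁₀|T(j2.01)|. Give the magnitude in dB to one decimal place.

-68.7 dB

|j2.01 + 3| = √(2.01² + 3²) = 3.611
|j2.01 + 32.3| = √(2.01² + 32.3²) = 32.36
|j2.01 + 110| = √(2.01² + 110²) = 110
|T(j2.01)| = 4.7 / (3.611 × 32.36 × 110) = 0.00036555
20 log₁₀(0.00036555) = -68.74 dB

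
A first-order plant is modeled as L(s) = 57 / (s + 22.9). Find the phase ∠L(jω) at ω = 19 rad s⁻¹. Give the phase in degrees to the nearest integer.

∠(j19 + 22.9) = arctan(19/22.9) = 39.68°
∠L(j19) = −39.68° = -39.68°

-40°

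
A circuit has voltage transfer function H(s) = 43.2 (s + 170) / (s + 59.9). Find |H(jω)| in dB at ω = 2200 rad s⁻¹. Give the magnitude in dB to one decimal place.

32.7 dB

|j2200 + 170| = √(2200² + 170²) = 2207
|j2200 + 59.9| = √(2200² + 59.9²) = 2201
|H(j2200)| = 43.2 × 2207 / 2201 = 43.313
20 log₁₀(43.313) = 32.73 dB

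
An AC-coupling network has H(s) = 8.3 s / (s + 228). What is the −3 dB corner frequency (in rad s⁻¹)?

For a single-pole high-pass, the −3 dB point is at the pole: ω = 228 rad s⁻¹.

228 rad s⁻¹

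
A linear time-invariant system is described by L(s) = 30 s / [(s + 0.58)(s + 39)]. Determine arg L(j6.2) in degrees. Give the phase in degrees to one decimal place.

-3.7°

∠(j6.2) = 90.00°
∠(j6.2 + 0.58) = arctan(6.2/0.58) = 84.66°
∠(j6.2 + 39) = arctan(6.2/39) = 9.03°
∠L(j6.2) = 90.00° − (84.66° + 9.03°) = -3.69°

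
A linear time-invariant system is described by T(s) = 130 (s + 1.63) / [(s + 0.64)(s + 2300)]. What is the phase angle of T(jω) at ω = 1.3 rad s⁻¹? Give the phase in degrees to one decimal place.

-25.2°

∠(j1.3 + 1.63) = arctan(1.3/1.63) = 38.57°
∠(j1.3 + 0.64) = arctan(1.3/0.64) = 63.79°
∠(j1.3 + 2300) = arctan(1.3/2300) = 0.03°
∠T(j1.3) = 38.57° − (63.79° + 0.03°) = -25.25°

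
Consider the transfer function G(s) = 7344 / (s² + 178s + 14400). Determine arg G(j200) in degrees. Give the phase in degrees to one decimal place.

-125.7°

∠[(j200)² + 178(j200) + 14400] = ∠[-25600 + j35600] = 125.72°
∠G(j200) = −125.72° = -125.72°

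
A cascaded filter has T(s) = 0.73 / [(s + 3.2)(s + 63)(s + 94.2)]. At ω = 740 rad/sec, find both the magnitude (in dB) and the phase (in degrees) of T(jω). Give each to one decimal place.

|j740 + 3.2| = √(740² + 3.2²) = 740
|j740 + 63| = √(740² + 63²) = 742.7
|j740 + 94.2| = √(740² + 94.2²) = 746
|T(j740)| = 0.73 / (740 × 742.7 × 746) = 1.7806e-09
20 log₁₀(1.7806e-09) = -174.99 dB
∠(j740 + 3.2) = arctan(740/3.2) = 89.75°
∠(j740 + 63) = arctan(740/63) = 85.13°
∠(j740 + 94.2) = arctan(740/94.2) = 82.75°
∠T(j740) = − (89.75° + 85.13° + 82.75°) = -257.63°

|T| = -175.0 dB, ∠T = -257.6°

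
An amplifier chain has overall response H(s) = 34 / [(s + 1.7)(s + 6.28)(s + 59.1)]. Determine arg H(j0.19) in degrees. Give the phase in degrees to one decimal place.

∠(j0.19 + 1.7) = arctan(0.19/1.7) = 6.38°
∠(j0.19 + 6.28) = arctan(0.19/6.28) = 1.73°
∠(j0.19 + 59.1) = arctan(0.19/59.1) = 0.18°
∠H(j0.19) = − (6.38° + 1.73° + 0.18°) = -8.29°

-8.3°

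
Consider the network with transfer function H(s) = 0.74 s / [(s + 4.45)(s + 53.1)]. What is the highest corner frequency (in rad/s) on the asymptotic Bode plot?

53.1 rad/s

Break frequencies occur at each pole and zero magnitude: 4.45 rad/s, 53.1 rad/s.
The highest is 53.1 rad/s.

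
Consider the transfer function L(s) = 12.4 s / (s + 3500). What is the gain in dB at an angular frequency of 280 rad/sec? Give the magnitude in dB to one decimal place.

-0.1 dB

|j280| = 280
|j280 + 3500| = √(280² + 3500²) = 3511
|L(j280)| = 12.4 × 280 / 3511 = 0.98884
20 log₁₀(0.98884) = -0.10 dB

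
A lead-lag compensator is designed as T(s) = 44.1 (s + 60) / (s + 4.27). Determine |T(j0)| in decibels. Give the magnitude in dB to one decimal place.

55.8 dB

T(0) = 44.1 × 60 / 4.27 = 619.67
20 log₁₀(619.67) = 55.84 dB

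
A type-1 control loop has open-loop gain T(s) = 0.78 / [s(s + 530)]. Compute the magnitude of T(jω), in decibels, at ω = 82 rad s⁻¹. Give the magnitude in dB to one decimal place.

-95.0 dB

|j82 + 530| = √(82² + 530²) = 536.3
|j82| = 82
|T(j82)| = 0.78 / (536.3 × 82) = 1.7737e-05
20 log₁₀(1.7737e-05) = -95.02 dB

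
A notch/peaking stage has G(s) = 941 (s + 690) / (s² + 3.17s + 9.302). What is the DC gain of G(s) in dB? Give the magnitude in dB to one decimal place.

96.9 dB

G(0) = 941 × 690 / 9.302 = 69801
20 log₁₀(69801) = 96.88 dB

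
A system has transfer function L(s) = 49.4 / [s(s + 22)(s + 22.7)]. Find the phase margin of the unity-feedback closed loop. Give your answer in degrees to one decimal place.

Gain crossover: |L(jω)| = 1 at ω ≈ 0.0989 rad/sec.
∠L(j0.0989) = −90° − arctan(0.0989/22) − arctan(0.0989/22.7) ≈ -90.51°
PM = 180° + (-90.51°) = 89.49°

89.5°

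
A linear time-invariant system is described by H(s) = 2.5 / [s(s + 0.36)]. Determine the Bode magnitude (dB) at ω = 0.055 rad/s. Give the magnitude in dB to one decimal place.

|j0.055 + 0.36| = √(0.055² + 0.36²) = 0.3642
|j0.055| = 0.055
|H(j0.055)| = 2.5 / (0.3642 × 0.055) = 124.81
20 log₁₀(124.81) = 41.93 dB

41.9 dB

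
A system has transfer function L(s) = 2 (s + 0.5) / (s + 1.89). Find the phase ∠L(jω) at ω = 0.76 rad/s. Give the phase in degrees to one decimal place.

34.8°

∠(j0.76 + 0.5) = arctan(0.76/0.5) = 56.66°
∠(j0.76 + 1.89) = arctan(0.76/1.89) = 21.91°
∠L(j0.76) = 56.66° − 21.91° = 34.75°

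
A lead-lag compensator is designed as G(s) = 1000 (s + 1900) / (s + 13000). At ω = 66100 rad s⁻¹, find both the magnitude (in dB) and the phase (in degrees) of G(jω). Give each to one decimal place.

|G| = 59.8 dB, ∠G = 9.5°

|j66100 + 1900| = √(66100² + 1900²) = 6.613e+04
|j66100 + 13000| = √(66100² + 13000²) = 6.737e+04
|G(j66100)| = 1000 × 6.613e+04 / 6.737e+04 = 981.61
20 log₁₀(981.61) = 59.84 dB
∠(j66100 + 1900) = arctan(66100/1900) = 88.35°
∠(j66100 + 13000) = arctan(66100/13000) = 78.87°
∠G(j66100) = 88.35° − 78.87° = 9.48°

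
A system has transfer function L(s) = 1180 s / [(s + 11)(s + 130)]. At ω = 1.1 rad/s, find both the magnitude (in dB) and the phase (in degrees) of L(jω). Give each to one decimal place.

|j1.1| = 1.1
|j1.1 + 11| = √(1.1² + 11²) = 11.05
|j1.1 + 130| = √(1.1² + 130²) = 130
|L(j1.1)| = 1180 × 1.1 / (11.05 × 130) = 0.90316
20 log₁₀(0.90316) = -0.88 dB
∠(j1.1) = 90.00°
∠(j1.1 + 11) = arctan(1.1/11) = 5.71°
∠(j1.1 + 130) = arctan(1.1/130) = 0.48°
∠L(j1.1) = 90.00° − (5.71° + 0.48°) = 83.80°

|L| = -0.9 dB, ∠L = 83.8°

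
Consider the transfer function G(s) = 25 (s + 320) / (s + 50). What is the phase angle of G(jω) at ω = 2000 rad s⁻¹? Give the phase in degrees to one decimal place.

-7.7°

∠(j2000 + 320) = arctan(2000/320) = 80.91°
∠(j2000 + 50) = arctan(2000/50) = 88.57°
∠G(j2000) = 80.91° − 88.57° = -7.66°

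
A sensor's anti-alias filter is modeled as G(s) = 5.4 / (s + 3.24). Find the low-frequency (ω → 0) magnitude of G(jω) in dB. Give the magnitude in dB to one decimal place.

G(0) = 5.4 / 3.24 = 1.6667
20 log₁₀(1.6667) = 4.44 dB

4.4 dB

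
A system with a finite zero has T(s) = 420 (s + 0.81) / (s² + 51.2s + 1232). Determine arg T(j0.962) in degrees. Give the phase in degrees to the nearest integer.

48 deg

∠(j0.962 + 0.81) = arctan(0.962/0.81) = 49.90°
∠[(j0.962)² + 51.2(j0.962) + 1232] = ∠[1231.1 + j49.254] = 2.29°
∠T(j0.962) = 49.90° − 2.29° = 47.61°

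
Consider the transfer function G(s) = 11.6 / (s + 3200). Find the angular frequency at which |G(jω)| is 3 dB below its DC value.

For a single-pole low-pass, the −3 dB point is at the pole: ω = 3200 rad/s.

3200 rad/s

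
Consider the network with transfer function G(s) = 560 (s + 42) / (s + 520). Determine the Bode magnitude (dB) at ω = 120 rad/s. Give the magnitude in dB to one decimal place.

42.5 dB

|j120 + 42| = √(120² + 42²) = 127.1
|j120 + 520| = √(120² + 520²) = 533.7
|G(j120)| = 560 × 127.1 / 533.7 = 133.41
20 log₁₀(133.41) = 42.50 dB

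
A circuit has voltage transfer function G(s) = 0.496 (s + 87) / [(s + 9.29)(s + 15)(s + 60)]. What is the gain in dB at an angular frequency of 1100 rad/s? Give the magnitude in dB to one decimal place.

-127.7 dB

|j1100 + 87| = √(1100² + 87²) = 1103
|j1100 + 9.29| = √(1100² + 9.29²) = 1100
|j1100 + 15| = √(1100² + 15²) = 1100
|j1100 + 60| = √(1100² + 60²) = 1102
|G(j1100)| = 0.496 × 1103 / (1100 × 1100 × 1102) = 4.1053e-07
20 log₁₀(4.1053e-07) = -127.73 dB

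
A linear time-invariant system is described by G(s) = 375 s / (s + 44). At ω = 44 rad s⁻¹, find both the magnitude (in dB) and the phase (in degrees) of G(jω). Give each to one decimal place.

|G| = 48.5 dB, ∠G = 45.0°

|j44| = 44
|j44 + 44| = √(44² + 44²) = 62.23
|G(j44)| = 375 × 44 / 62.23 = 265.17
20 log₁₀(265.17) = 48.47 dB
∠(j44) = 90.00°
∠(j44 + 44) = arctan(44/44) = 45.00°
∠G(j44) = 90.00° − 45.00° = 45.00°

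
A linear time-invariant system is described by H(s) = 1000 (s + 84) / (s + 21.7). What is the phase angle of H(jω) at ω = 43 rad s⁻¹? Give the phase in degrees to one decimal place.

∠(j43 + 84) = arctan(43/84) = 27.11°
∠(j43 + 21.7) = arctan(43/21.7) = 63.22°
∠H(j43) = 27.11° − 63.22° = -36.11°

-36.1°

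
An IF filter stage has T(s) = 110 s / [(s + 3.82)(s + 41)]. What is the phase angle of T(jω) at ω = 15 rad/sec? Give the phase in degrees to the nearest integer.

-6°

∠(j15) = 90.00°
∠(j15 + 3.82) = arctan(15/3.82) = 75.71°
∠(j15 + 41) = arctan(15/41) = 20.10°
∠T(j15) = 90.00° − (75.71° + 20.10°) = -5.81°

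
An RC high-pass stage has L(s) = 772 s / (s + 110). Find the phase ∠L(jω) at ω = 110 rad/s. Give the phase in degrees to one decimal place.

∠(j110) = 90.00°
∠(j110 + 110) = arctan(110/110) = 45.00°
∠L(j110) = 90.00° − 45.00° = 45.00°

45.0 deg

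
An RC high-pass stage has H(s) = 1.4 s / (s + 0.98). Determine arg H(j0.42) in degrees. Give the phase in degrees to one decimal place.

66.8°

∠(j0.42) = 90.00°
∠(j0.42 + 0.98) = arctan(0.42/0.98) = 23.20°
∠H(j0.42) = 90.00° − 23.20° = 66.80°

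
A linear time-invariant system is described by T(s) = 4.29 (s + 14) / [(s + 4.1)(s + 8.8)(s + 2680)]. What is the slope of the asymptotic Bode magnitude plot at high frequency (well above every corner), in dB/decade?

With 1 zero and 3 poles, the high-frequency asymptotic slope is 20 × (1 − 3) = -40 dB/decade.

-40 dB/decade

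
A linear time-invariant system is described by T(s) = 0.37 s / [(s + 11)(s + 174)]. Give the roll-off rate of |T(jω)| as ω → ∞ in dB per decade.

With 1 zero and 2 poles, the high-frequency asymptotic slope is 20 × (1 − 2) = -20 dB/decade.

-20 dB/decade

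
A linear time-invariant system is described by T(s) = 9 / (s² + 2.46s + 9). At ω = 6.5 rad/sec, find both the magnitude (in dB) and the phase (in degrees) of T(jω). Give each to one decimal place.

|(j6.5)² + 2.46(j6.5) + 9| = |-33.25 + j15.99| = 36.9
|T(j6.5)| = 9 / 36.9 = 0.24394
20 log₁₀(0.24394) = -12.25 dB
∠[(j6.5)² + 2.46(j6.5) + 9] = ∠[-33.25 + j15.99] = 154.32°
∠T(j6.5) = −154.32° = -154.32°

|T| = -12.3 dB, ∠T = -154.3 deg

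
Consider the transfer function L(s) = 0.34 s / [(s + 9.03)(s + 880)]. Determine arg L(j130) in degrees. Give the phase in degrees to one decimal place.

∠(j130) = 90.00°
∠(j130 + 9.03) = arctan(130/9.03) = 86.03°
∠(j130 + 880) = arctan(130/880) = 8.40°
∠L(j130) = 90.00° − (86.03° + 8.40°) = -4.43°

-4.4 deg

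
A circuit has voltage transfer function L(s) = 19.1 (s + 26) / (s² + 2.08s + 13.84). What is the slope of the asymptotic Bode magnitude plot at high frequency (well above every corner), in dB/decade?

-20 dB/decade

With 1 zero and 2 poles, the high-frequency asymptotic slope is 20 × (1 − 2) = -20 dB/decade.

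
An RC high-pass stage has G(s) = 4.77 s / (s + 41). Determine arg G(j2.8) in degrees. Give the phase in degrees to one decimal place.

∠(j2.8) = 90.00°
∠(j2.8 + 41) = arctan(2.8/41) = 3.91°
∠G(j2.8) = 90.00° − 3.91° = 86.09°

86.1 deg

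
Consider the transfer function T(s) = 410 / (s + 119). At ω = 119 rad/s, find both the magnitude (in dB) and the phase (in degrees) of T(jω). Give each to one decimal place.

|T| = 7.7 dB, ∠T = -45.0°

|j119 + 119| = √(119² + 119²) = 168.3
|T(j119)| = 410 / 168.3 = 2.4363
20 log₁₀(2.4363) = 7.73 dB
∠(j119 + 119) = arctan(119/119) = 45.00°
∠T(j119) = −45.00° = -45.00°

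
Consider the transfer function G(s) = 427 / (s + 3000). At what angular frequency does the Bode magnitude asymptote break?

The single real pole at s = −3000 gives a corner at ω = 3000 rad/s.

3000 rad/s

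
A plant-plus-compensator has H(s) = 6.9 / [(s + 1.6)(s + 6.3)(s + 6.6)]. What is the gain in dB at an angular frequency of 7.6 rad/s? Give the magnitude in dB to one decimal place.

|j7.6 + 1.6| = √(7.6² + 1.6²) = 7.767
|j7.6 + 6.3| = √(7.6² + 6.3²) = 9.872
|j7.6 + 6.6| = √(7.6² + 6.6²) = 10.07
|H(j7.6)| = 6.9 / (7.767 × 9.872 × 10.07) = 0.0089409
20 log₁₀(0.0089409) = -40.97 dB

-41.0 dB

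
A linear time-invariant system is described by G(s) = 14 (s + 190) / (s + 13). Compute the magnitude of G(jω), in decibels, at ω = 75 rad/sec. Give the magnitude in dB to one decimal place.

31.5 dB

|j75 + 190| = √(75² + 190²) = 204.3
|j75 + 13| = √(75² + 13²) = 76.12
|G(j75)| = 14 × 204.3 / 76.12 = 37.57
20 log₁₀(37.57) = 31.50 dB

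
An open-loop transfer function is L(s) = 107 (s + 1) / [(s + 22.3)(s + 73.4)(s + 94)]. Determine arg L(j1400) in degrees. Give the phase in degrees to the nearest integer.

-172°

∠(j1400 + 1) = arctan(1400/1) = 89.96°
∠(j1400 + 22.3) = arctan(1400/22.3) = 89.09°
∠(j1400 + 73.4) = arctan(1400/73.4) = 87.00°
∠(j1400 + 94) = arctan(1400/94) = 86.16°
∠L(j1400) = 89.96° − (89.09° + 87.00° + 86.16°) = -172.29°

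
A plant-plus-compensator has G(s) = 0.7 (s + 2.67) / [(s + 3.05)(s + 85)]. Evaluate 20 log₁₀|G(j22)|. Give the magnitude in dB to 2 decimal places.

-41.99 dB

|j22 + 2.67| = √(22² + 2.67²) = 22.16
|j22 + 3.05| = √(22² + 3.05²) = 22.21
|j22 + 85| = √(22² + 85²) = 87.8
|G(j22)| = 0.7 × 22.16 / (22.21 × 87.8) = 0.007955
20 log₁₀(0.007955) = -41.987 dB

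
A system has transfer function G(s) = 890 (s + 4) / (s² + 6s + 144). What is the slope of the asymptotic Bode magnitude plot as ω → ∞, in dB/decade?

With 1 zero and 2 poles, the high-frequency asymptotic slope is 20 × (1 − 2) = -20 dB/decade.

-20 dB/decade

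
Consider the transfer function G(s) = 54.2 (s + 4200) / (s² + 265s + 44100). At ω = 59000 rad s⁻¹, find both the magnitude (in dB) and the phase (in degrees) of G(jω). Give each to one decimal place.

|G| = -60.7 dB, ∠G = -93.8 deg

|j59000 + 4200| = √(59000² + 4200²) = 5.915e+04
|(j59000)² + 265(j59000) + 44100| = |-3.481e+09 + j1.5635e+07| = 3.481e+09
|G(j59000)| = 54.2 × 5.915e+04 / 3.481e+09 = 0.00092097
20 log₁₀(0.00092097) = -60.72 dB
∠(j59000 + 4200) = arctan(59000/4200) = 85.93°
∠[(j59000)² + 265(j59000) + 44100] = ∠[-3.481e+09 + j1.5635e+07] = 179.74°
∠G(j59000) = 85.93° − 179.74° = -93.81°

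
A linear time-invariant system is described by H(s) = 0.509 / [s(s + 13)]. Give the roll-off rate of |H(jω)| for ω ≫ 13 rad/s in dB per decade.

With 0 zeros and 2 poles, the high-frequency asymptotic slope is 20 × (0 − 2) = -40 dB/decade.

-40 dB/decade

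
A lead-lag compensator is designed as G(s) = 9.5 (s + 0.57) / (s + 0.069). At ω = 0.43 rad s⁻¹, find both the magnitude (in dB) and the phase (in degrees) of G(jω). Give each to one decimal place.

|j0.43 + 0.57| = √(0.43² + 0.57²) = 0.714
|j0.43 + 0.069| = √(0.43² + 0.069²) = 0.4355
|G(j0.43)| = 9.5 × 0.714 / 0.4355 = 15.575
20 log₁₀(15.575) = 23.85 dB
∠(j0.43 + 0.57) = arctan(0.43/0.57) = 37.03°
∠(j0.43 + 0.069) = arctan(0.43/0.069) = 80.88°
∠G(j0.43) = 37.03° − 80.88° = -43.85°

|G| = 23.8 dB, ∠G = -43.9°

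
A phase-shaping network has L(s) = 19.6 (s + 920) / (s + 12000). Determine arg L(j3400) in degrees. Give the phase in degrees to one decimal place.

59.0°

∠(j3400 + 920) = arctan(3400/920) = 74.86°
∠(j3400 + 12000) = arctan(3400/12000) = 15.82°
∠L(j3400) = 74.86° − 15.82° = 59.04°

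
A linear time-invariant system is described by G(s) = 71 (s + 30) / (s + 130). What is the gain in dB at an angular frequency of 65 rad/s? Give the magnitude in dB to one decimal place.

|j65 + 30| = √(65² + 30²) = 71.59
|j65 + 130| = √(65² + 130²) = 145.3
|G(j65)| = 71 × 71.59 / 145.3 = 34.971
20 log₁₀(34.971) = 30.87 dB

30.9 dB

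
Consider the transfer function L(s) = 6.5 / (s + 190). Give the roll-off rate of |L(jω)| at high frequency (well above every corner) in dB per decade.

-20 dB/decade

With 0 zeros and 1 pole, the high-frequency asymptotic slope is 20 × (0 − 1) = -20 dB/decade.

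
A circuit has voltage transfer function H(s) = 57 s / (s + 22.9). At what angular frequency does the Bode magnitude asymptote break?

22.9 rad/sec

The single real pole at s = −22.9 gives a corner at ω = 22.9 rad/sec.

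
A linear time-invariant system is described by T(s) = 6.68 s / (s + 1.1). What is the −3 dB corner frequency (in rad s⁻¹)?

1.1 rad s⁻¹

For a single-pole high-pass, the −3 dB point is at the pole: ω = 1.1 rad s⁻¹.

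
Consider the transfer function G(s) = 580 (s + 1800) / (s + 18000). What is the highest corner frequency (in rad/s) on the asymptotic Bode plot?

18000 rad/s

Break frequencies occur at each pole and zero magnitude: 1800 rad/s, 18000 rad/s.
The highest is 18000 rad/s.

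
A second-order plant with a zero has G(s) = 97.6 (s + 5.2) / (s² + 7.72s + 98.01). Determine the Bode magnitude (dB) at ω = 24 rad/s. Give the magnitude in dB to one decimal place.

|j24 + 5.2| = √(24² + 5.2²) = 24.56
|(j24)² + 7.72(j24) + 98.01| = |-477.99 + j185.28| = 512.6
|G(j24)| = 97.6 × 24.56 / 512.6 = 4.6753
20 log₁₀(4.6753) = 13.40 dB

13.4 dB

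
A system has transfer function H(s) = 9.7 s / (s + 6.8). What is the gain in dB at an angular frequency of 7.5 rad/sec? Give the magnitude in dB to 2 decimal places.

17.13 dB

|j7.5| = 7.5
|j7.5 + 6.8| = √(7.5² + 6.8²) = 10.12
|H(j7.5)| = 9.7 × 7.5 / 10.12 = 7.1861
20 log₁₀(7.1861) = 17.130 dB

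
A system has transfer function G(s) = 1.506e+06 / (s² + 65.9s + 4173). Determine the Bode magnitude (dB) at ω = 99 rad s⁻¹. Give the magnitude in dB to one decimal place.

|(j99)² + 65.9(j99) + 4173| = |-5628 + j6524.1| = 8616
|G(j99)| = 1.506e+06 / 8616 = 174.79
20 log₁₀(174.79) = 44.85 dB

44.9 dB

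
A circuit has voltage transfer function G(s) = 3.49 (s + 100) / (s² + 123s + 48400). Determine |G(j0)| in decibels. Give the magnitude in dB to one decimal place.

G(0) = 3.49 × 100 / 48400 = 0.0072107
20 log₁₀(0.0072107) = -42.84 dB

-42.8 dB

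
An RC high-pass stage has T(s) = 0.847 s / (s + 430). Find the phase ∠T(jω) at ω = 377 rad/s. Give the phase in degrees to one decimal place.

48.8°

∠(j377) = 90.00°
∠(j377 + 430) = arctan(377/430) = 41.24°
∠T(j377) = 90.00° − 41.24° = 48.76°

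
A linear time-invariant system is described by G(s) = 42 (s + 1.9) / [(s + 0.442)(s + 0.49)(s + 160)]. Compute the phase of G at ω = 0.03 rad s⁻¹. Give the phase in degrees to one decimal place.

∠(j0.03 + 1.9) = arctan(0.03/1.9) = 0.90°
∠(j0.03 + 0.442) = arctan(0.03/0.442) = 3.88°
∠(j0.03 + 0.49) = arctan(0.03/0.49) = 3.50°
∠(j0.03 + 160) = arctan(0.03/160) = 0.01°
∠G(j0.03) = 0.90° − (3.88° + 3.50° + 0.01°) = -6.49°

-6.5°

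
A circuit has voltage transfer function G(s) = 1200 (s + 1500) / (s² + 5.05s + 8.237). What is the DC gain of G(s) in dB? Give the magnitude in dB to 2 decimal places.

G(0) = 1200 × 1500 / 8.237 = 2.1853e+05
20 log₁₀(2.1853e+05) = 106.790 dB

106.79 dB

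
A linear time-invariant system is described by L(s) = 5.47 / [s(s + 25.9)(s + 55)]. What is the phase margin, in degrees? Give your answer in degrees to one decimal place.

Gain crossover: |L(jω)| = 1 at ω ≈ 0.00384 rad/sec.
∠L(j0.00384) = −90° − arctan(0.00384/25.9) − arctan(0.00384/55) ≈ -90.01°
PM = 180° + (-90.01°) = 89.99°

90.0°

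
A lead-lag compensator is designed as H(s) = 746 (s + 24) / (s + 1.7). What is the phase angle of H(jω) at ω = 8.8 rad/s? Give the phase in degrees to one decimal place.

-58.9°

∠(j8.8 + 24) = arctan(8.8/24) = 20.14°
∠(j8.8 + 1.7) = arctan(8.8/1.7) = 79.07°
∠H(j8.8) = 20.14° − 79.07° = -58.93°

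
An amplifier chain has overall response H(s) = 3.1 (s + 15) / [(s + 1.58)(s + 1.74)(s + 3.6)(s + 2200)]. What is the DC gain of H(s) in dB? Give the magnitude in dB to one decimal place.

-53.4 dB

H(0) = 3.1 × 15 / (1.58 × 1.74 × 3.6 × 2200) = 0.0021356
20 log₁₀(0.0021356) = -53.41 dB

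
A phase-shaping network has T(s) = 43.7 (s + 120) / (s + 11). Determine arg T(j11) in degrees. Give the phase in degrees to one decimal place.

∠(j11 + 120) = arctan(11/120) = 5.24°
∠(j11 + 11) = arctan(11/11) = 45.00°
∠T(j11) = 5.24° − 45.00° = -39.76°

-39.8°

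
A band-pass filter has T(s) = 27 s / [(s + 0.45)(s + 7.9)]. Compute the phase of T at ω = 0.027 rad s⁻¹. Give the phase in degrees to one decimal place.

86.4°

∠(j0.027) = 90.00°
∠(j0.027 + 0.45) = arctan(0.027/0.45) = 3.43°
∠(j0.027 + 7.9) = arctan(0.027/7.9) = 0.20°
∠T(j0.027) = 90.00° − (3.43° + 0.20°) = 86.37°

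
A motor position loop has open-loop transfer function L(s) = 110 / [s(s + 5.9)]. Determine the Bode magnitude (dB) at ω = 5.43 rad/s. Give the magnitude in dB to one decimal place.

8.1 dB

|j5.43 + 5.9| = √(5.43² + 5.9²) = 8.018
|j5.43| = 5.43
|L(j5.43)| = 110 / (8.018 × 5.43) = 2.5264
20 log₁₀(2.5264) = 8.05 dB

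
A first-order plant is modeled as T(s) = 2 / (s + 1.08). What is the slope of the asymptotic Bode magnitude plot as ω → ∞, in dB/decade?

-20 dB/decade

With 0 zeros and 1 pole, the high-frequency asymptotic slope is 20 × (0 − 1) = -20 dB/decade.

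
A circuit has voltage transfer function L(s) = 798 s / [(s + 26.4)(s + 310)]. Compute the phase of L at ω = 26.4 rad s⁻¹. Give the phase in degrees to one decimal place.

∠(j26.4) = 90.00°
∠(j26.4 + 26.4) = arctan(26.4/26.4) = 45.00°
∠(j26.4 + 310) = arctan(26.4/310) = 4.87°
∠L(j26.4) = 90.00° − (45.00° + 4.87°) = 40.13°

40.1°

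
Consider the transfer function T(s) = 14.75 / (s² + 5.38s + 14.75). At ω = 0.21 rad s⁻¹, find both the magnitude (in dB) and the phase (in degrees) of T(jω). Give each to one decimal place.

|T| = 0.0 dB, ∠T = -4.4°

|(j0.21)² + 5.38(j0.21) + 14.75| = |14.706 + j1.1298| = 14.75
|T(j0.21)| = 14.75 / 14.75 = 1.0001
20 log₁₀(1.0001) = 0.00 dB
∠[(j0.21)² + 5.38(j0.21) + 14.75] = ∠[14.706 + j1.1298] = 4.39°
∠T(j0.21) = −4.39° = -4.39°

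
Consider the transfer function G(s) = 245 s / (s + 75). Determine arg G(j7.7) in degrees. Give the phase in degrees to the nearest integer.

84°

∠(j7.7) = 90.00°
∠(j7.7 + 75) = arctan(7.7/75) = 5.86°
∠G(j7.7) = 90.00° − 5.86° = 84.14°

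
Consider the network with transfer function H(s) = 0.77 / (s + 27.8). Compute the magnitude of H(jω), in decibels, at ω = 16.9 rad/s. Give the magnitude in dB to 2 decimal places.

-32.52 dB

|j16.9 + 27.8| = √(16.9² + 27.8²) = 32.53
|H(j16.9)| = 0.77 / 32.53 = 0.023668
20 log₁₀(0.023668) = -32.517 dB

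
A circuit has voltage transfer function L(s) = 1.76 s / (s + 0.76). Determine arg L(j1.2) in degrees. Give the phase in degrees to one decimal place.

32.3°

∠(j1.2) = 90.00°
∠(j1.2 + 0.76) = arctan(1.2/0.76) = 57.65°
∠L(j1.2) = 90.00° − 57.65° = 32.35°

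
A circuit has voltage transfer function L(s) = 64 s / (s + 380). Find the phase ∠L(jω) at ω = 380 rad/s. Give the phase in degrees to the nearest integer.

∠(j380) = 90.00°
∠(j380 + 380) = arctan(380/380) = 45.00°
∠L(j380) = 90.00° − 45.00° = 45.00°

45°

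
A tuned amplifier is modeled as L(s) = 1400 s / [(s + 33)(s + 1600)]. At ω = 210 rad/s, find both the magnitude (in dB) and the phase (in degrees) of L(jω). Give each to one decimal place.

|j210| = 210
|j210 + 33| = √(210² + 33²) = 212.6
|j210 + 1600| = √(210² + 1600²) = 1614
|L(j210)| = 1400 × 210 / (212.6 × 1614) = 0.85704
20 log₁₀(0.85704) = -1.34 dB
∠(j210) = 90.00°
∠(j210 + 33) = arctan(210/33) = 81.07°
∠(j210 + 1600) = arctan(210/1600) = 7.48°
∠L(j210) = 90.00° − (81.07° + 7.48°) = 1.45°

|L| = -1.3 dB, ∠L = 1.5°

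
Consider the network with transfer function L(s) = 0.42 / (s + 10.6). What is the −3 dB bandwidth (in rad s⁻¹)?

For a single-pole low-pass, the −3 dB point is at the pole: ω = 10.6 rad s⁻¹.

10.6 rad s⁻¹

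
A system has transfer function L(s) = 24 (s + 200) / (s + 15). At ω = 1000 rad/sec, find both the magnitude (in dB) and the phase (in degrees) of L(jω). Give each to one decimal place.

|L| = 27.8 dB, ∠L = -10.5 deg

|j1000 + 200| = √(1000² + 200²) = 1020
|j1000 + 15| = √(1000² + 15²) = 1000
|L(j1000)| = 24 × 1020 / 1000 = 24.473
20 log₁₀(24.473) = 27.77 dB
∠(j1000 + 200) = arctan(1000/200) = 78.69°
∠(j1000 + 15) = arctan(1000/15) = 89.14°
∠L(j1000) = 78.69° − 89.14° = -10.45°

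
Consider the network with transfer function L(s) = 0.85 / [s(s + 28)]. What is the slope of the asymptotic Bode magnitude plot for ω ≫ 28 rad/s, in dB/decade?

-40 dB/decade

With 0 zeros and 2 poles, the high-frequency asymptotic slope is 20 × (0 − 2) = -40 dB/decade.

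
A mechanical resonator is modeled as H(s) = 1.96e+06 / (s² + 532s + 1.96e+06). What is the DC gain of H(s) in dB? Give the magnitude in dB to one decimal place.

H(0) = 1.96e+06 / 1.96e+06 = 1
20 log₁₀(1) = 0.00 dB

0.0 dB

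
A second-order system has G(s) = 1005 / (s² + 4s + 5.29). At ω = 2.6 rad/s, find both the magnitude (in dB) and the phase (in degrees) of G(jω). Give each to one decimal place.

|G| = 39.6 dB, ∠G = -98.0°

|(j2.6)² + 4(j2.6) + 5.29| = |-1.47 + j10.4| = 10.5
|G(j2.6)| = 1005 / 10.5 = 95.684
20 log₁₀(95.684) = 39.62 dB
∠[(j2.6)² + 4(j2.6) + 5.29] = ∠[-1.47 + j10.4] = 98.05°
∠G(j2.6) = −98.05° = -98.05°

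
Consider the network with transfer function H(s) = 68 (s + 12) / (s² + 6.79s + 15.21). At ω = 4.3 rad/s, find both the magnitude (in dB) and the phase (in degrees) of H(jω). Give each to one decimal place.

|H| = 29.4 dB, ∠H = -76.7°

|j4.3 + 12| = √(4.3² + 12²) = 12.75
|(j4.3)² + 6.79(j4.3) + 15.21| = |-3.28 + j29.197| = 29.38
|H(j4.3)| = 68 × 12.75 / 29.38 = 29.503
20 log₁₀(29.503) = 29.40 dB
∠(j4.3 + 12) = arctan(4.3/12) = 19.71°
∠[(j4.3)² + 6.79(j4.3) + 15.21] = ∠[-3.28 + j29.197] = 96.41°
∠H(j4.3) = 19.71° − 96.41° = -76.70°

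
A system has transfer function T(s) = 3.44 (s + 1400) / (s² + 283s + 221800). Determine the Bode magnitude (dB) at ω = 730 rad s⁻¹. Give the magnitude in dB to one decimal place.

|j730 + 1400| = √(730² + 1400²) = 1579
|(j730)² + 283(j730) + 221800| = |-3.111e+05 + j2.0659e+05| = 3.734e+05
|T(j730)| = 3.44 × 1579 / 3.734e+05 = 0.014544
20 log₁₀(0.014544) = -36.75 dB

-36.7 dB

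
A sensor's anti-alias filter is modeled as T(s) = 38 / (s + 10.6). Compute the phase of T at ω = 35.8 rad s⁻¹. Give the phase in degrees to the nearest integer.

-74°

∠(j35.8 + 10.6) = arctan(35.8/10.6) = 73.51°
∠T(j35.8) = −73.51° = -73.51°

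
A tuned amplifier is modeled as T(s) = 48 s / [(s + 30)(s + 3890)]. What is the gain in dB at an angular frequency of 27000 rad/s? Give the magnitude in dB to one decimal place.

-55.1 dB

|j27000| = 2.7e+04
|j27000 + 30| = √(27000² + 30²) = 2.7e+04
|j27000 + 3890| = √(27000² + 3890²) = 2.728e+04
|T(j27000)| = 48 × 2.7e+04 / (2.7e+04 × 2.728e+04) = 0.0017596
20 log₁₀(0.0017596) = -55.09 dB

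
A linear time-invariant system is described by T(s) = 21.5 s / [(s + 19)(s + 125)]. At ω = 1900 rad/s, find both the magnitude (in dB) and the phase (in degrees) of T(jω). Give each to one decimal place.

|j1900| = 1900
|j1900 + 19| = √(1900² + 19²) = 1900
|j1900 + 125| = √(1900² + 125²) = 1904
|T(j1900)| = 21.5 × 1900 / (1900 × 1904) = 0.011291
20 log₁₀(0.011291) = -38.95 dB
∠(j1900) = 90.00°
∠(j1900 + 19) = arctan(1900/19) = 89.43°
∠(j1900 + 125) = arctan(1900/125) = 86.24°
∠T(j1900) = 90.00° − (89.43° + 86.24°) = -85.66°

|T| = -38.9 dB, ∠T = -85.7°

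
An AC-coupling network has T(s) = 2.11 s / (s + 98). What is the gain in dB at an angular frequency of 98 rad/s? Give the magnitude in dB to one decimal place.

|j98| = 98
|j98 + 98| = √(98² + 98²) = 138.6
|T(j98)| = 2.11 × 98 / 138.6 = 1.492
20 log₁₀(1.492) = 3.48 dB

3.5 dB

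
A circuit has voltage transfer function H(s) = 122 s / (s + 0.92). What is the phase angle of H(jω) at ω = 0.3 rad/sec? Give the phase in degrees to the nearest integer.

72°

∠(j0.3) = 90.00°
∠(j0.3 + 0.92) = arctan(0.3/0.92) = 18.06°
∠H(j0.3) = 90.00° − 18.06° = 71.94°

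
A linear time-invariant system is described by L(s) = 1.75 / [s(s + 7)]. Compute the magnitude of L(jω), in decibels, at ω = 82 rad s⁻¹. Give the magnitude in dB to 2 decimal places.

-71.72 dB

|j82 + 7| = √(82² + 7²) = 82.3
|j82| = 82
|L(j82)| = 1.75 / (82.3 × 82) = 0.00025932
20 log₁₀(0.00025932) = -71.723 dB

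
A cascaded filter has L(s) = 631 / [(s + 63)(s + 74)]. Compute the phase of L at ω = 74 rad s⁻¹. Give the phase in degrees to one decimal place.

-94.6°

∠(j74 + 63) = arctan(74/63) = 49.59°
∠(j74 + 74) = arctan(74/74) = 45.00°
∠L(j74) = − (49.59° + 45.00°) = -94.59°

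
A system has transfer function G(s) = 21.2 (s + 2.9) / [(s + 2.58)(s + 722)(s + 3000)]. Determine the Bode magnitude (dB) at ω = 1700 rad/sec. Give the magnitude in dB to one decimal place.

|j1700 + 2.9| = √(1700² + 2.9²) = 1700
|j1700 + 2.58| = √(1700² + 2.58²) = 1700
|j1700 + 722| = √(1700² + 722²) = 1847
|j1700 + 3000| = √(1700² + 3000²) = 3448
|G(j1700)| = 21.2 × 1700 / (1700 × 1847 × 3448) = 3.3288e-06
20 log₁₀(3.3288e-06) = -109.55 dB

-109.6 dB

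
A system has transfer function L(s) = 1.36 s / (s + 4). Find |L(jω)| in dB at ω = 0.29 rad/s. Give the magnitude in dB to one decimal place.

-20.1 dB

|j0.29| = 0.29
|j0.29 + 4| = √(0.29² + 4²) = 4.01
|L(j0.29)| = 1.36 × 0.29 / 4.01 = 0.098342
20 log₁₀(0.098342) = -20.15 dB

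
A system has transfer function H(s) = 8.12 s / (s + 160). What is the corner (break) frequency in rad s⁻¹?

160 rad s⁻¹

The single real pole at s = −160 gives a corner at ω = 160 rad s⁻¹.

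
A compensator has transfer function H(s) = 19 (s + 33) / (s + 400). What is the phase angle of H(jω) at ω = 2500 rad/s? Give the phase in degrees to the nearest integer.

8°

∠(j2500 + 33) = arctan(2500/33) = 89.24°
∠(j2500 + 400) = arctan(2500/400) = 80.91°
∠H(j2500) = 89.24° − 80.91° = 8.33°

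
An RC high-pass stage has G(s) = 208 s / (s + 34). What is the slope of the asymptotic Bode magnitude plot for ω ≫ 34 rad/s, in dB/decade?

With 1 zero and 1 pole, the high-frequency asymptotic slope is 20 × (1 − 1) = 0 dB/decade.

0 dB/decade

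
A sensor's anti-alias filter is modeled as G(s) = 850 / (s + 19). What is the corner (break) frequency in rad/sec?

The single real pole at s = −19 gives a corner at ω = 19 rad/sec.

19 rad/sec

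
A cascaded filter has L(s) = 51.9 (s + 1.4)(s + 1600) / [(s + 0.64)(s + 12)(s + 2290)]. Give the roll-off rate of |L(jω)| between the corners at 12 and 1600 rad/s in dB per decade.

-20 dB/decade

In this band the factors already past their corner are: zero at 1.4, pole at 0.64, pole at 12; net slope = -20 dB/decade.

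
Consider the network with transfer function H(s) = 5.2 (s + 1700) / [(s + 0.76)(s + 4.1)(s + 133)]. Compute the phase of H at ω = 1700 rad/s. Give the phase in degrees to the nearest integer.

-220°

∠(j1700 + 1700) = arctan(1700/1700) = 45.00°
∠(j1700 + 0.76) = arctan(1700/0.76) = 89.97°
∠(j1700 + 4.1) = arctan(1700/4.1) = 89.86°
∠(j1700 + 133) = arctan(1700/133) = 85.53°
∠H(j1700) = 45.00° − (89.97° + 89.86° + 85.53°) = -220.36°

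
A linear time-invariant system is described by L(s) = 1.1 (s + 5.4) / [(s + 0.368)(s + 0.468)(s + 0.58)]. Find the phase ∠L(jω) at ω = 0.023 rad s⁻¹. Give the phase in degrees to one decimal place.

-8.4°

∠(j0.023 + 5.4) = arctan(0.023/5.4) = 0.24°
∠(j0.023 + 0.368) = arctan(0.023/0.368) = 3.58°
∠(j0.023 + 0.468) = arctan(0.023/0.468) = 2.81°
∠(j0.023 + 0.58) = arctan(0.023/0.58) = 2.27°
∠L(j0.023) = 0.24° − (3.58° + 2.81° + 2.27°) = -8.42°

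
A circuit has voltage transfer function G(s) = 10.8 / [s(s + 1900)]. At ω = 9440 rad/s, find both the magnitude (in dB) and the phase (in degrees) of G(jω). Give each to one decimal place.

|j9440 + 1900| = √(9440² + 1900²) = 9629
|j9440| = 9440
|G(j9440)| = 10.8 / (9629 × 9440) = 1.1881e-07
20 log₁₀(1.1881e-07) = -138.50 dB
∠(j9440 + 1900) = arctan(9440/1900) = 78.62°
∠(j9440) = 90.00°
∠G(j9440) = − (78.62° + 90.00°) = -168.62°

|G| = -138.5 dB, ∠G = -168.6°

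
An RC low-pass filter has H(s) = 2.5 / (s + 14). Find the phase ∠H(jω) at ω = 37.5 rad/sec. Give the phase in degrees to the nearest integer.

∠(j37.5 + 14) = arctan(37.5/14) = 69.53°
∠H(j37.5) = −69.53° = -69.53°

-70°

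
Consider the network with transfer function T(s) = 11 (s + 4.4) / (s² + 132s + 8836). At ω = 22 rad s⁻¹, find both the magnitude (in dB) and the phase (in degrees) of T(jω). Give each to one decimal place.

|T| = -31.1 dB, ∠T = 59.5°

|j22 + 4.4| = √(22² + 4.4²) = 22.44
|(j22)² + 132(j22) + 8836| = |8352 + j2904| = 8842
|T(j22)| = 11 × 22.44 / 8842 = 0.02791
20 log₁₀(0.02791) = -31.08 dB
∠(j22 + 4.4) = arctan(22/4.4) = 78.69°
∠[(j22)² + 132(j22) + 8836] = ∠[8352 + j2904] = 19.17°
∠T(j22) = 78.69° − 19.17° = 59.52°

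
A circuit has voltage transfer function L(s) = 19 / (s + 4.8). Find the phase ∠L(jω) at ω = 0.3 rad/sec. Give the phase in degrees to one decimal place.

∠(j0.3 + 4.8) = arctan(0.3/4.8) = 3.58°
∠L(j0.3) = −3.58° = -3.58°

-3.6°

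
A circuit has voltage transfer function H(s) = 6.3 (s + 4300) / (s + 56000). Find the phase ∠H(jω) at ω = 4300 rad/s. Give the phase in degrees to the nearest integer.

∠(j4300 + 4300) = arctan(4300/4300) = 45.00°
∠(j4300 + 56000) = arctan(4300/56000) = 4.39°
∠H(j4300) = 45.00° − 4.39° = 40.61°

41°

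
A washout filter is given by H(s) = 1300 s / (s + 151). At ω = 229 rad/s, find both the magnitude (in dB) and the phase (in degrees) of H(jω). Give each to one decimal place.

|H| = 60.7 dB, ∠H = 33.4°

|j229| = 229
|j229 + 151| = √(229² + 151²) = 274.3
|H(j229)| = 1300 × 229 / 274.3 = 1085.3
20 log₁₀(1085.3) = 60.71 dB
∠(j229) = 90.00°
∠(j229 + 151) = arctan(229/151) = 56.60°
∠H(j229) = 90.00° − 56.60° = 33.40°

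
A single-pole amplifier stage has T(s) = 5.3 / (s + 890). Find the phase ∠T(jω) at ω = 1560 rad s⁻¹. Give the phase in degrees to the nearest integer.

-60°

∠(j1560 + 890) = arctan(1560/890) = 60.29°
∠T(j1560) = −60.29° = -60.29°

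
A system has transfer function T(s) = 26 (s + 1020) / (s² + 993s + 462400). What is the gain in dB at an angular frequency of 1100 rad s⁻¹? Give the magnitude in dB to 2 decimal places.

-30.61 dB

|j1100 + 1020| = √(1100² + 1020²) = 1500
|(j1100)² + 993(j1100) + 462400| = |-7.476e+05 + j1.0923e+06| = 1.324e+06
|T(j1100)| = 26 × 1500 / 1.324e+06 = 0.029467
20 log₁₀(0.029467) = -30.613 dB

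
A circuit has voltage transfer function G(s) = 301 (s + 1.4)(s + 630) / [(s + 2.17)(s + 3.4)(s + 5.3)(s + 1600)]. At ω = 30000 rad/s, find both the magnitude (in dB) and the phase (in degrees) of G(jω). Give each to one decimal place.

|G| = -129.5 dB, ∠G = -178.1°

|j30000 + 1.4| = √(30000² + 1.4²) = 3e+04
|j30000 + 630| = √(30000² + 630²) = 3.001e+04
|j30000 + 2.17| = √(30000² + 2.17²) = 3e+04
|j30000 + 3.4| = √(30000² + 3.4²) = 3e+04
|j30000 + 5.3| = √(30000² + 5.3²) = 3e+04
|j30000 + 1600| = √(30000² + 1600²) = 3.004e+04
|G(j30000)| = 301 × 3e+04 × 3.001e+04 / (3e+04 × 3e+04 × 3e+04 × 3.004e+04) = 3.3404e-07
20 log₁₀(3.3404e-07) = -129.52 dB
∠(j30000 + 1.4) = arctan(30000/1.4) = 90.00°
∠(j30000 + 630) = arctan(30000/630) = 88.80°
∠(j30000 + 2.17) = arctan(30000/2.17) = 90.00°
∠(j30000 + 3.4) = arctan(30000/3.4) = 89.99°
∠(j30000 + 5.3) = arctan(30000/5.3) = 89.99°
∠(j30000 + 1600) = arctan(30000/1600) = 86.95°
∠G(j30000) = 90.00° + 88.80° − (90.00° + 89.99° + 89.99° + 86.95°) = -178.13°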